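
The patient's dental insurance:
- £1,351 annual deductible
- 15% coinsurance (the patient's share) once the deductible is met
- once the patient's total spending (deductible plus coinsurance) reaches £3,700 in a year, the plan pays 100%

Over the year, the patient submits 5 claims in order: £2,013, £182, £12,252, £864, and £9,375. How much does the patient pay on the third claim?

Claim 1 — £2,013: deductible takes £1,351, £662 remains; coinsurance £662 × 15% = £99.30. Patient pays £1,450.30; OOP now £1,450.30.
Claim 2 — £182: deductible already satisfied, so patient's share is 15% × £182 = £27.30. Patient owes £27.30 (running OOP £1,477.60).
Claim 3 — £12,252: deductible met; 15% of £12,252 = £1,837.80. Patient pays £1,837.80; OOP now £3,315.40.

£1,837.80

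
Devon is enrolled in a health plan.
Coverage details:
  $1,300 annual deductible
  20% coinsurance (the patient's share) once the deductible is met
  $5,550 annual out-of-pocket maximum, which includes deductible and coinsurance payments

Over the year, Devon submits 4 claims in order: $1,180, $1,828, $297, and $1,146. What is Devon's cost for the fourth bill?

#1 ($1,180): fully absorbed by the deductible. Patient owes $1,180 (running OOP $1,180).
#2 ($1,828): $120 finishes the deductible; $1,708 goes to coinsurance; patient's 20% is $341.60. Cost to patient: $461.60. OOP to date $1,641.60.
#3 ($297): 20% coinsurance on $297 = $59.40. Patient pays $59.40; OOP now $1,701.
#4 ($1,146): deductible already satisfied, so patient's share is 20% × $1,146 = $229.20. Cost to patient: $229.20. OOP to date $1,930.20.

$229.20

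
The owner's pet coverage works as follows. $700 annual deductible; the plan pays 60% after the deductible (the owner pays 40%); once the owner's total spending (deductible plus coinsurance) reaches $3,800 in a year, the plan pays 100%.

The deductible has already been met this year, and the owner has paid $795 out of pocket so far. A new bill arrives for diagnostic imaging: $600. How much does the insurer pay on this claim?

$360

The deductible is already satisfied, so the full bill goes to coinsurance.
40% of $600 = $240 falls to the owner.
Total out-of-pocket so far would be $795 + $240 = $1,035, below the $3,800 cap — no reduction.
Insurer pays the balance: $600 − $240 = $360.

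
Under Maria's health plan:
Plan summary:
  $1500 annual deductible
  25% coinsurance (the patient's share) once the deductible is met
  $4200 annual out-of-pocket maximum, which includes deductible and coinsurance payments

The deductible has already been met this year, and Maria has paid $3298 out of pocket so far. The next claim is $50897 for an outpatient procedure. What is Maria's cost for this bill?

With the deductible met, the entire $50897 is subject to coinsurance.
Coinsurance: $50897 × 25% = $12724.25.
Year-to-date out-of-pocket would reach $3298 + $12724.25 = $16022.25, above the $4200 maximum, so the patient pays only $4200 − $3298 = $902.

$902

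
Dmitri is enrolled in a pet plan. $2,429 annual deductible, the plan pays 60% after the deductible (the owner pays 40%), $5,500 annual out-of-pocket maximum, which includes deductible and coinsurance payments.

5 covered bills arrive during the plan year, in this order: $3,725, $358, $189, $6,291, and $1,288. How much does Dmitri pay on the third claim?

$75.60

Claim 1 ($3,725): deductible takes $2,429, $1,296 remains; coinsurance $1,296 × 40% = $518.40. Owner pays $2,947.40; OOP now $2,947.40.
Claim 2 ($358): 40% coinsurance on $358 = $143.20. Owner pays $143.20; OOP now $3,090.60.
Claim 3 ($189): deductible already satisfied, so owner's share is 40% × $189 = $75.60. Cost to owner: $75.60. OOP to date $3,166.20.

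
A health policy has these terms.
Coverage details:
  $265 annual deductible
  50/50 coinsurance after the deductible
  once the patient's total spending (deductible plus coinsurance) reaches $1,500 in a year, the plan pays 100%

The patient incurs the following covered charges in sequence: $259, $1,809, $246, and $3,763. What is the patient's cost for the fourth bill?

#1 ($259): fully absorbed by the deductible. Patient pays $259; OOP now $259.
#2 ($1,809): $6 to deductible, leaving $1,803; patient's 50% is $901.50. Patient owes $907.50 (running OOP $1,166.50).
#3 ($246): 50% coinsurance on $246 = $123. Cost to patient: $123. OOP to date $1,289.50.
#4 ($3,763): deductible already satisfied, so patient's share is 50% × $3,763 = $1,881.50. OOP would hit $3,171 > $1,500, so the cap limits the patient to $1,500 − $1,289.50 = $210.50.

$210.50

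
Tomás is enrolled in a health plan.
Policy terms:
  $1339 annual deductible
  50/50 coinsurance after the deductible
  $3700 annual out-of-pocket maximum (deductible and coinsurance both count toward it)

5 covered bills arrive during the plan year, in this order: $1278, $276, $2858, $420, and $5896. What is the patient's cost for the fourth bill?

Claim 1 ($1278): all of it applies to the deductible. Patient pays $1278; OOP now $1278.
Claim 2 ($276): deductible takes $61, $215 remains; 50% of $215 = $107.50. Patient owes $168.50 (running OOP $1446.50).
Claim 3 ($2858): deductible met; 50% of $2858 = $1429. Patient owes $1429 (running OOP $2875.50).
Claim 4 ($420): deductible met; 50% of $420 = $210. Patient pays $210; OOP now $3085.50.

$210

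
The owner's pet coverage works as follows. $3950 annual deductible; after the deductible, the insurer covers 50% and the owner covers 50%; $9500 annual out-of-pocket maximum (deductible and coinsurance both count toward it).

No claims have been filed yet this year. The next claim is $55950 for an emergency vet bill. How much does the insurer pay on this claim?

Deductible not yet touched, so the first $3950 of the bill goes to the deductible.
That leaves $55950 − $3950 = $52000 for coinsurance.
Owner's 50% share of $52000 is $26000.
Owner responsibility before any cap: $3950 + $26000 = $29950.
Adding $29950 to the $0 already spent would give $29950, which exceeds the $9500 cap; the owner pays just $9500 − $0 = $9500.
Insurer pays the balance: $55950 − $9500 = $46450.

$46450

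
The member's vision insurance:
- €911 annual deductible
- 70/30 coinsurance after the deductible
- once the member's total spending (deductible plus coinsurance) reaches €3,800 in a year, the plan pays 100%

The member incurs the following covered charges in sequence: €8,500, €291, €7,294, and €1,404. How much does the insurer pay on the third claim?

#1 (€8,500): €911 finishes the deductible; €7,589 goes to coinsurance; member's 30% is €2,276.70. Member owes €3,187.70 (running OOP €3,187.70). Insurer: €8,500 − €3,187.70 = €5,312.30.
#2 (€291): deductible already satisfied, so member's share is 30% × €291 = €87.30. Cost to member: €87.30. OOP to date €3,275. Plan pays €291 − €87.30 = €203.70.
#3 (€7,294): 30% coinsurance on €7,294 = €2,188.20. That would push OOP to €5,463.20, over the €3,800 cap, so member pays €3,800 − €3,275 = €525. Insurer: €7,294 − €525 = €6,769.

€6,769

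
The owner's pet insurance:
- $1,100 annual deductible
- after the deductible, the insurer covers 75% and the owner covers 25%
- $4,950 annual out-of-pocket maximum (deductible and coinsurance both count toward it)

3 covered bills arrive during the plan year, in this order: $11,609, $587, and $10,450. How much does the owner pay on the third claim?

#1 ($11,609): $1,100 to deductible, leaving $10,509; coinsurance $10,509 × 25% = $2,627.25. Cost to owner: $3,727.25. OOP to date $3,727.25.
#2 ($587): deductible met; 25% of $587 = $146.75. Owner owes $146.75 (running OOP $3,874).
#3 ($10,450): deductible already satisfied, so owner's share is 25% × $10,450 = $2,612.50. That would push OOP to $6,486.50, over the $4,950 cap, so owner pays $4,950 − $3,874 = $1,076.

$1,076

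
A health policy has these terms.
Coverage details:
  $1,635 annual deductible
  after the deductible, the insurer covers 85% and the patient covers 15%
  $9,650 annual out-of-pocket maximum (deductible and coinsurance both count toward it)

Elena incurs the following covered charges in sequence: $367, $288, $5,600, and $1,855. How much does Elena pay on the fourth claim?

Claim 1 ($367): all of it applies to the deductible. Patient pays $367; OOP now $367.
Claim 2 ($288): all of it applies to the deductible. Patient owes $288 (running OOP $655).
Claim 3 ($5,600): deductible takes $980, $4,620 remains; patient's 15% is $693. Cost to patient: $1,673. OOP to date $2,328.
Claim 4 ($1,855): deductible already satisfied, so patient's share is 15% × $1,855 = $278.25. Patient owes $278.25 (running OOP $2,606.25).

$278.25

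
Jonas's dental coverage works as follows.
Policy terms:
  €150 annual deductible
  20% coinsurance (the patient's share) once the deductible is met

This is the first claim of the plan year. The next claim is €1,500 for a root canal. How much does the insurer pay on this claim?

Deductible not yet touched, so the first €150 of the bill goes to the deductible.
That leaves €1,500 − €150 = €1,350 for coinsurance.
20% of €1,350 = €270 falls to the patient.
So the patient owes €150 + €270 = €420.
The plan picks up €1,500 − €420 = €1,080.

€1,080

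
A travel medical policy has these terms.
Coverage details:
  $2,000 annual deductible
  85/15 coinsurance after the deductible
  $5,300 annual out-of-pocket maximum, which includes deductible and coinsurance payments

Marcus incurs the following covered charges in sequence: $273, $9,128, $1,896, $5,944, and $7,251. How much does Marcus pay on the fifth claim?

$1,013.85

Bill 1, $273: entire amount goes to the deductible. Cost to traveler: $273. OOP to date $273.
Bill 2, $9,128: $1,727 finishes the deductible; $7,401 goes to coinsurance; traveler's 15% is $1,110.15. Traveler pays $2,837.15; OOP now $3,110.15.
Bill 3, $1,896: deductible already satisfied, so traveler's share is 15% × $1,896 = $284.40. Cost to traveler: $284.40. OOP to date $3,394.55.
Bill 4, $5,944: deductible already satisfied, so traveler's share is 15% × $5,944 = $891.60. Traveler pays $891.60; OOP now $4,286.15.
Bill 5, $7,251: deductible already satisfied, so traveler's share is 15% × $7,251 = $1,087.65. OOP would hit $5,373.80 > $5,300, so the cap limits the traveler to $5,300 − $4,286.15 = $1,013.85.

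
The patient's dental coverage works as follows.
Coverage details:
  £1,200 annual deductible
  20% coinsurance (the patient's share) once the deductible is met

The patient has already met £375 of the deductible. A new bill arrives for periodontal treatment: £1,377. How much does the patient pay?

£935.40

£375 of the £1,200 deductible is already met, leaving £825.
That leaves £1,377 − £825 = £552 for coinsurance.
20% of £552 = £110.40 falls to the patient.
Patient responsibility: £825 + £110.40 = £935.40.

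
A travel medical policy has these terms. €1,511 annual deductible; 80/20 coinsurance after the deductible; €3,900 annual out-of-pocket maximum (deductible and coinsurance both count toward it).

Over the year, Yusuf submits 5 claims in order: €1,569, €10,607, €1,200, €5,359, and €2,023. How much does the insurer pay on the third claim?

€960

Bill 1, €1,569: deductible takes €1,511, €58 remains; 20% of €58 = €11.60. Traveler owes €1,522.60 (running OOP €1,522.60). Insurer: €1,569 − €1,522.60 = €46.40.
Bill 2, €10,607: 20% coinsurance on €10,607 = €2,121.40. Traveler pays €2,121.40; OOP now €3,644. Insurer: €10,607 − €2,121.40 = €8,485.60.
Bill 3, €1,200: 20% coinsurance on €1,200 = €240. Traveler pays €240; OOP now €3,884. Plan pays €1,200 − €240 = €960.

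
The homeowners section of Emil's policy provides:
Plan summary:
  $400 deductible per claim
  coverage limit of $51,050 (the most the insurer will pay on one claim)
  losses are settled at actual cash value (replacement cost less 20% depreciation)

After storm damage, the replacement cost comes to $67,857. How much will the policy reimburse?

$51,050

At 20% depreciation, ACV = $67,857 − $13,571.40 = $54,285.60.
Subtract the deductible: $54,285.60 − $400 = $53,885.60.
The $51,050 per-incident cap binds; insurer pays $51,050.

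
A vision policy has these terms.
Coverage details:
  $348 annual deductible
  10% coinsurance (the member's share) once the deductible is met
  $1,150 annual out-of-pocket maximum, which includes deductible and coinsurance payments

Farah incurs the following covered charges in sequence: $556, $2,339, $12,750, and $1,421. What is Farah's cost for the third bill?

Bill 1, $556: $348 finishes the deductible; $208 goes to coinsurance; 10% of $208 = $20.80. Member pays $368.80; OOP now $368.80.
Bill 2, $2,339: deductible met; 10% of $2,339 = $233.90. Member owes $233.90 (running OOP $602.70).
Bill 3, $12,750: deductible met; 10% of $12,750 = $1,275. OOP would hit $1,877.70 > $1,150, so the cap limits the member to $1,150 − $602.70 = $547.30.

$547.30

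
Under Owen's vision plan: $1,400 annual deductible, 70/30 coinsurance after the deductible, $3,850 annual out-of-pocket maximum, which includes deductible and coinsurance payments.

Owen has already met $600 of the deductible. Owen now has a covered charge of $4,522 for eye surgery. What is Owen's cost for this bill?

$1,916.60

Remaining deductible: $1,400 − $600 = $800.
After the $800 deductible portion, $4,522 − $800 = $3,722 is subject to coinsurance.
Member's 30% share of $3,722 is $1,116.60.
That puts the member's cost at $800 + $1,116.60 = $1,916.60 before any cap.
Cumulative spending $600 + $1,916.60 = $2,516.60 stays under the $3,850 maximum.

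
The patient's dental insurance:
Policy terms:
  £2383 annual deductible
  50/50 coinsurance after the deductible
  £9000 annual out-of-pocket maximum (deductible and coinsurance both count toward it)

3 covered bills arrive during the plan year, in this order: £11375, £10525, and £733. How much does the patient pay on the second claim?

£2121

#1 (£11375): £2383 finishes the deductible; £8992 goes to coinsurance; coinsurance £8992 × 50% = £4496. Patient pays £6879; OOP now £6879.
#2 (£10525): deductible already satisfied, so patient's share is 50% × £10525 = £5262.50. OOP would hit £12141.50 > £9000, so the cap limits the patient to £9000 − £6879 = £2121.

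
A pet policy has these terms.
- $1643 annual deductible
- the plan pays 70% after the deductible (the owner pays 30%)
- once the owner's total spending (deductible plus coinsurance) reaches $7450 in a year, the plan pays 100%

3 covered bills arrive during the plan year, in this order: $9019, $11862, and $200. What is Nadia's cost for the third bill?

#1 ($9019): $1643 finishes the deductible; $7376 goes to coinsurance; coinsurance $7376 × 30% = $2212.80. Owner owes $3855.80 (running OOP $3855.80).
#2 ($11862): deductible already satisfied, so owner's share is 30% × $11862 = $3558.60. Cost to owner: $3558.60. OOP to date $7414.40.
#3 ($200): deductible already satisfied, so owner's share is 30% × $200 = $60. OOP would hit $7474.40 > $7450, so the cap limits the owner to $7450 − $7414.40 = $35.60.

$35.60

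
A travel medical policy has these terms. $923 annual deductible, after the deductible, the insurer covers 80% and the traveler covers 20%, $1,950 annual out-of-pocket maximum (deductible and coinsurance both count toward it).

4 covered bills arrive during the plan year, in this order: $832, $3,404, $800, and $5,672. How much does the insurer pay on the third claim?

$640

Claim 1 — $832: all of it applies to the deductible. Cost to traveler: $832. OOP to date $832. Insurer: $832 − $832 = $0.
Claim 2 — $3,404: $91 finishes the deductible; $3,313 goes to coinsurance; 20% of $3,313 = $662.60. Cost to traveler: $753.60. OOP to date $1,585.60. Plan pays $3,404 − $753.60 = $2,650.40.
Claim 3 — $800: deductible met; 20% of $800 = $160. Traveler pays $160; OOP now $1,745.60. Plan pays $800 − $160 = $640.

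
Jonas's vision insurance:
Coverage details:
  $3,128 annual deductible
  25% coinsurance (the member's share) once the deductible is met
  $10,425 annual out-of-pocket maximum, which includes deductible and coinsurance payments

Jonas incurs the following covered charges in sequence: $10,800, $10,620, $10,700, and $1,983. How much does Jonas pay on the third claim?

Claim 1 — $10,800: deductible takes $3,128, $7,672 remains; 25% of $7,672 = $1,918. Member owes $5,046 (running OOP $5,046).
Claim 2 — $10,620: deductible met; 25% of $10,620 = $2,655. Member pays $2,655; OOP now $7,701.
Claim 3 — $10,700: deductible met; 25% of $10,700 = $2,675. Member owes $2,675 (running OOP $10,376).

$2,675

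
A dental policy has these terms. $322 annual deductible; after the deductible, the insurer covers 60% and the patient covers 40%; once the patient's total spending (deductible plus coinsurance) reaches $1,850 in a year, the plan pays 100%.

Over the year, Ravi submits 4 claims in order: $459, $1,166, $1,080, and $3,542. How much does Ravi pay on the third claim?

#1 ($459): $322 finishes the deductible; $137 goes to coinsurance; coinsurance $137 × 40% = $54.80. Patient owes $376.80 (running OOP $376.80).
#2 ($1,166): deductible already satisfied, so patient's share is 40% × $1,166 = $466.40. Cost to patient: $466.40. OOP to date $843.20.
#3 ($1,080): 40% coinsurance on $1,080 = $432. Patient pays $432; OOP now $1,275.20.

$432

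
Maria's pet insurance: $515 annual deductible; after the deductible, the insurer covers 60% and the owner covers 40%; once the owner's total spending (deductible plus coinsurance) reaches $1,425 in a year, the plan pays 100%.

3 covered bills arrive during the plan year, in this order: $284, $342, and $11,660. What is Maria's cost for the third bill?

$865.60

Claim 1 — $284: fully absorbed by the deductible. Owner pays $284; OOP now $284.
Claim 2 — $342: $231 finishes the deductible; $111 goes to coinsurance; 40% of $111 = $44.40. Cost to owner: $275.40. OOP to date $559.40.
Claim 3 — $11,660: deductible met; 40% of $11,660 = $4,664. Adding that to $559.40 gives $5,223.40, past the $1,425 cap; owner pays only $1,425 − $559.40 = $865.60.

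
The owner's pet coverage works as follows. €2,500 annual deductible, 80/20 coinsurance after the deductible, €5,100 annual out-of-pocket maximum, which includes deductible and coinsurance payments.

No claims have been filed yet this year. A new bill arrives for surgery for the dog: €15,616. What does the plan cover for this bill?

The full €2,500 deductible is still open; €2,500 of this bill applies to it.
The remaining €13,116 (= €15,616 − €2,500) moves to coinsurance.
Owner's 20% share of €13,116 is €2,623.20.
Owner responsibility before any cap: €2,500 + €2,623.20 = €5,123.20.
Year-to-date out-of-pocket would reach €0 + €5,123.20 = €5,123.20, above the €5,100 maximum, so the owner pays only €5,100 − €0 = €5,100.
The insurer covers the remainder: €15,616 − €5,100 = €10,516.

€10,516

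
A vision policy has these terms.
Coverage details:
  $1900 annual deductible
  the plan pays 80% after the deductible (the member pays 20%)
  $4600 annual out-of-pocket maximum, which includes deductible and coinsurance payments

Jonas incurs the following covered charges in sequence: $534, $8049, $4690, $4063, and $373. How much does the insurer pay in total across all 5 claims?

#1 ($534): entire amount goes to the deductible. Cost to member: $534. OOP to date $534. Insurer: $534 − $534 = $0.
#2 ($8049): $1366 to deductible, leaving $6683; 20% of $6683 = $1336.60. Cost to member: $2702.60. OOP to date $3236.60. Plan pays $8049 − $2702.60 = $5346.40.
#3 ($4690): 20% coinsurance on $4690 = $938. Cost to member: $938. OOP to date $4174.60. Insurer: $4690 − $938 = $3752.
#4 ($4063): deductible already satisfied, so member's share is 20% × $4063 = $812.60. OOP would hit $4987.20 > $4600, so the cap limits the member to $4600 − $4174.60 = $425.40. Plan pays $4063 − $425.40 = $3637.60.
#5 ($373): 20% coinsurance on $373 = $74.60. That would push OOP to $4674.60, over the $4600 cap, so member pays $4600 − $4600 = $0. Insurer: $373 − $0 = $373.
Insurer total = bills − member's total = $17709 − $4600 = $13109.

$13109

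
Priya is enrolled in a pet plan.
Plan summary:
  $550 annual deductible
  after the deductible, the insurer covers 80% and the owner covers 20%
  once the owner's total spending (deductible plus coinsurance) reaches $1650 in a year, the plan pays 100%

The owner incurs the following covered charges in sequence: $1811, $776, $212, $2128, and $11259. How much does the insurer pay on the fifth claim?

$11034.40

Claim 1 ($1811): $550 finishes the deductible; $1261 goes to coinsurance; coinsurance $1261 × 20% = $252.20. Cost to owner: $802.20. OOP to date $802.20. Plan pays $1811 − $802.20 = $1008.80.
Claim 2 ($776): deductible met; 20% of $776 = $155.20. Owner pays $155.20; OOP now $957.40. Plan pays $776 − $155.20 = $620.80.
Claim 3 ($212): deductible met; 20% of $212 = $42.40. Owner pays $42.40; OOP now $999.80. Insurer: $212 − $42.40 = $169.60.
Claim 4 ($2128): deductible already satisfied, so owner's share is 20% × $2128 = $425.60. Owner pays $425.60; OOP now $1425.40. Plan pays $2128 − $425.60 = $1702.40.
Claim 5 ($11259): deductible already satisfied, so owner's share is 20% × $11259 = $2251.80. OOP would hit $3677.20 > $1650, so the cap limits the owner to $1650 − $1425.40 = $224.60. Plan pays $11259 − $224.60 = $11034.40.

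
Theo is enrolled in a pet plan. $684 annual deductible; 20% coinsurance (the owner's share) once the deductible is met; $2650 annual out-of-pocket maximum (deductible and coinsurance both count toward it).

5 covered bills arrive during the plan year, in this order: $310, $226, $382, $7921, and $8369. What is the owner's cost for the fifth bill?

$335

#1 ($310): fully absorbed by the deductible. Owner pays $310; OOP now $310.
#2 ($226): all of it applies to the deductible. Cost to owner: $226. OOP to date $536.
#3 ($382): deductible takes $148, $234 remains; owner's 20% is $46.80. Owner owes $194.80 (running OOP $730.80).
#4 ($7921): deductible already satisfied, so owner's share is 20% × $7921 = $1584.20. Owner pays $1584.20; OOP now $2315.
#5 ($8369): deductible already satisfied, so owner's share is 20% × $8369 = $1673.80. Adding that to $2315 gives $3988.80, past the $2650 cap; owner pays only $2650 − $2315 = $335.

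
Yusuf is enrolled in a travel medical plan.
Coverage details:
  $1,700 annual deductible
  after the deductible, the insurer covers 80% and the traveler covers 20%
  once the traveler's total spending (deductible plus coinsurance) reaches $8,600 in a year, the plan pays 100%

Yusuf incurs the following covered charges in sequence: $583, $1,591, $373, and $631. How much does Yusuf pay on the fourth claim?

$126.20

Claim 1 ($583): fully absorbed by the deductible. Traveler owes $583 (running OOP $583).
Claim 2 ($1,591): $1,117 to deductible, leaving $474; traveler's 20% is $94.80. Cost to traveler: $1,211.80. OOP to date $1,794.80.
Claim 3 ($373): deductible already satisfied, so traveler's share is 20% × $373 = $74.60. Cost to traveler: $74.60. OOP to date $1,869.40.
Claim 4 ($631): deductible already satisfied, so traveler's share is 20% × $631 = $126.20. Cost to traveler: $126.20. OOP to date $1,995.60.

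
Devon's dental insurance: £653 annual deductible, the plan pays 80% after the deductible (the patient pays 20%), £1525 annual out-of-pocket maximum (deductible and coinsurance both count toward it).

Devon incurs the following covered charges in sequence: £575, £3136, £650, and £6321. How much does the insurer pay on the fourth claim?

#1 (£575): entire amount goes to the deductible. Patient pays £575; OOP now £575. Plan pays £575 − £575 = £0.
#2 (£3136): deductible takes £78, £3058 remains; coinsurance £3058 × 20% = £611.60. Patient pays £689.60; OOP now £1264.60. Insurer: £3136 − £689.60 = £2446.40.
#3 (£650): deductible met; 20% of £650 = £130. Cost to patient: £130. OOP to date £1394.60. Insurer: £650 − £130 = £520.
#4 (£6321): 20% coinsurance on £6321 = £1264.20. OOP would hit £2658.80 > £1525, so the cap limits the patient to £1525 − £1394.60 = £130.40. Plan pays £6321 − £130.40 = £6190.60.

£6190.60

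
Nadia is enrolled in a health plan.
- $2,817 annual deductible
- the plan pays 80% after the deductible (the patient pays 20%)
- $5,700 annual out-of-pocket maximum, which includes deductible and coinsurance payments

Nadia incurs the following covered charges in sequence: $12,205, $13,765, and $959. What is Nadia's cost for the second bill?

$1,005.40

Bill 1, $12,205: $2,817 finishes the deductible; $9,388 goes to coinsurance; patient's 20% is $1,877.60. Patient owes $4,694.60 (running OOP $4,694.60).
Bill 2, $13,765: deductible already satisfied, so patient's share is 20% × $13,765 = $2,753. That would push OOP to $7,447.60, over the $5,700 cap, so patient pays $5,700 − $4,694.60 = $1,005.40.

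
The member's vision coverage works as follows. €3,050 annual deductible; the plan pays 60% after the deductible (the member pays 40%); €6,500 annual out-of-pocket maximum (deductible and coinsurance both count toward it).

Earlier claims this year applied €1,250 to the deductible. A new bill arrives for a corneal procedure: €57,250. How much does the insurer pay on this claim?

€52,000

€1,250 of the €3,050 deductible is already met, leaving €1,800.
The remaining €55,450 (= €57,250 − €1,800) moves to coinsurance.
40% of €55,450 = €22,180 falls to the member.
That puts the member's cost at €1,800 + €22,180 = €23,980 before any cap.
Adding €23,980 to the €1,250 already spent would give €25,230, which exceeds the €6,500 cap; the member pays just €6,500 − €1,250 = €5,250.
The insurer covers the remainder: €57,250 − €5,250 = €52,000.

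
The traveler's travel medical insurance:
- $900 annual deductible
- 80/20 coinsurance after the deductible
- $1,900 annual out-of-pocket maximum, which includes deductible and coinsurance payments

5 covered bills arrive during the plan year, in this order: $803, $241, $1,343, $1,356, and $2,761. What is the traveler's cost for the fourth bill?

Claim 1 ($803): all of it applies to the deductible. Traveler pays $803; OOP now $803.
Claim 2 ($241): $97 finishes the deductible; $144 goes to coinsurance; 20% of $144 = $28.80. Traveler owes $125.80 (running OOP $928.80).
Claim 3 ($1,343): deductible met; 20% of $1,343 = $268.60. Traveler pays $268.60; OOP now $1,197.40.
Claim 4 ($1,356): 20% coinsurance on $1,356 = $271.20. Traveler owes $271.20 (running OOP $1,468.60).

$271.20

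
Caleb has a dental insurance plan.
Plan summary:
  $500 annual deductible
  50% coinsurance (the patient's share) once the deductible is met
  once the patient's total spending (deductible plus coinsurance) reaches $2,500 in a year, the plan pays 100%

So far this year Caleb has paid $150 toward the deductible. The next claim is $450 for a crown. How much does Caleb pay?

$150 of the $500 deductible is already met, leaving $350.
That leaves $450 − $350 = $100 for coinsurance.
50% of $100 = $50 falls to the patient.
That puts the patient's cost at $350 + $50 = $400 before any cap.
Year-to-date out-of-pocket becomes $150 + $400 = $550, still under the $2,500 maximum, so no cap applies.

$400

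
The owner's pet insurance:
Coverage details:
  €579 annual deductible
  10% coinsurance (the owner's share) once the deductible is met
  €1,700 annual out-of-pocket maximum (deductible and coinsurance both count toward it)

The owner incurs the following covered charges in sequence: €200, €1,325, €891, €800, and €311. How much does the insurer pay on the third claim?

€801.90

Bill 1, €200: all of it applies to the deductible. Owner owes €200 (running OOP €200). Insurer: €200 − €200 = €0.
Bill 2, €1,325: deductible takes €379, €946 remains; 10% of €946 = €94.60. Owner owes €473.60 (running OOP €673.60). Plan pays €1,325 − €473.60 = €851.40.
Bill 3, €891: deductible already satisfied, so owner's share is 10% × €891 = €89.10. Owner owes €89.10 (running OOP €762.70). Insurer: €891 − €89.10 = €801.90.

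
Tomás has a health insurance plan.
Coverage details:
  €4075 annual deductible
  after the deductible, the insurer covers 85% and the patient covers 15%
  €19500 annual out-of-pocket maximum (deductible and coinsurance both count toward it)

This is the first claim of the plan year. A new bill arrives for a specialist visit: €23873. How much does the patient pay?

€7044.70

Deductible not yet touched, so the first €4075 of the bill goes to the deductible.
That leaves €23873 − €4075 = €19798 for coinsurance.
Coinsurance: €19798 × 15% = €2969.70.
That puts the patient's cost at €4075 + €2969.70 = €7044.70 before any cap.
Year-to-date out-of-pocket becomes €0 + €7044.70 = €7044.70, still under the €19500 maximum, so no cap applies.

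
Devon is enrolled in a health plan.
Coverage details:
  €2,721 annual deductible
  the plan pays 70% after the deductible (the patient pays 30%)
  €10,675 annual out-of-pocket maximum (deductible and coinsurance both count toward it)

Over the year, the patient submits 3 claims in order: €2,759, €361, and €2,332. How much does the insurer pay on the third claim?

€1,632.40

#1 (€2,759): €2,721 finishes the deductible; €38 goes to coinsurance; coinsurance €38 × 30% = €11.40. Cost to patient: €2,732.40. OOP to date €2,732.40. Plan pays €2,759 − €2,732.40 = €26.60.
#2 (€361): deductible already satisfied, so patient's share is 30% × €361 = €108.30. Patient owes €108.30 (running OOP €2,840.70). Plan pays €361 − €108.30 = €252.70.
#3 (€2,332): deductible met; 30% of €2,332 = €699.60. Patient pays €699.60; OOP now €3,540.30. Plan pays €2,332 − €699.60 = €1,632.40.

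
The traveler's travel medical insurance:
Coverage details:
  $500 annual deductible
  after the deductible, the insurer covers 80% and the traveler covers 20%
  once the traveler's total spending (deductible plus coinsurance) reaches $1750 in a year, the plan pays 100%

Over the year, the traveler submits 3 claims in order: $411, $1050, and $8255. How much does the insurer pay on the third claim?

Bill 1, $411: fully absorbed by the deductible. Traveler owes $411 (running OOP $411). Insurer: $411 − $411 = $0.
Bill 2, $1050: $89 finishes the deductible; $961 goes to coinsurance; 20% of $961 = $192.20. Traveler pays $281.20; OOP now $692.20. Insurer: $1050 − $281.20 = $768.80.
Bill 3, $8255: deductible met; 20% of $8255 = $1651. OOP would hit $2343.20 > $1750, so the cap limits the traveler to $1750 − $692.20 = $1057.80. Plan pays $8255 − $1057.80 = $7197.20.

$7197.20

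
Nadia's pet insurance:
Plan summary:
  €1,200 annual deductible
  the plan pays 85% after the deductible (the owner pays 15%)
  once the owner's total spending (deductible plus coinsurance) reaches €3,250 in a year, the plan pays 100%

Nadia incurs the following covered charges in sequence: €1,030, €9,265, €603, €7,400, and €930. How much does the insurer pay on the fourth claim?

€6,804.70

#1 (€1,030): fully absorbed by the deductible. Owner pays €1,030; OOP now €1,030. Plan pays €1,030 − €1,030 = €0.
#2 (€9,265): €170 finishes the deductible; €9,095 goes to coinsurance; coinsurance €9,095 × 15% = €1,364.25. Cost to owner: €1,534.25. OOP to date €2,564.25. Plan pays €9,265 − €1,534.25 = €7,730.75.
#3 (€603): deductible met; 15% of €603 = €90.45. Cost to owner: €90.45. OOP to date €2,654.70. Insurer: €603 − €90.45 = €512.55.
#4 (€7,400): deductible met; 15% of €7,400 = €1,110. OOP would hit €3,764.70 > €3,250, so the cap limits the owner to €3,250 − €2,654.70 = €595.30. Insurer: €7,400 − €595.30 = €6,804.70.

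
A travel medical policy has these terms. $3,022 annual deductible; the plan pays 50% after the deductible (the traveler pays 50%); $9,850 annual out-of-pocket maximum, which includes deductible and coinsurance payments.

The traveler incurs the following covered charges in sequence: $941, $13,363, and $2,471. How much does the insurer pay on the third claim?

#1 ($941): all of it applies to the deductible. Traveler owes $941 (running OOP $941). Insurer: $941 − $941 = $0.
#2 ($13,363): deductible takes $2,081, $11,282 remains; traveler's 50% is $5,641. Cost to traveler: $7,722. OOP to date $8,663. Insurer: $13,363 − $7,722 = $5,641.
#3 ($2,471): 50% coinsurance on $2,471 = $1,235.50. Adding that to $8,663 gives $9,898.50, past the $9,850 cap; traveler pays only $9,850 − $8,663 = $1,187. Insurer: $2,471 − $1,187 = $1,284.

$1,284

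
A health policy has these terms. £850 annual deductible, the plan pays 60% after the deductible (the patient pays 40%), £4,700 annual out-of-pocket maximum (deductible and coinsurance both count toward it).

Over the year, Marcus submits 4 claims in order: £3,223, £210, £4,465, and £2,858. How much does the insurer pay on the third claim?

£2,679

Claim 1 (£3,223): £850 to deductible, leaving £2,373; 40% of £2,373 = £949.20. Cost to patient: £1,799.20. OOP to date £1,799.20. Plan pays £3,223 − £1,799.20 = £1,423.80.
Claim 2 (£210): deductible already satisfied, so patient's share is 40% × £210 = £84. Patient pays £84; OOP now £1,883.20. Plan pays £210 − £84 = £126.
Claim 3 (£4,465): deductible met; 40% of £4,465 = £1,786. Cost to patient: £1,786. OOP to date £3,669.20. Plan pays £4,465 − £1,786 = £2,679.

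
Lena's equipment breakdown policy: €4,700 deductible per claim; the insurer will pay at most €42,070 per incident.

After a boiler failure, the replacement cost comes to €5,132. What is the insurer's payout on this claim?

€432

Less the €4,700 deductible: €5,132 − €4,700 = €432.
€432 is within the €42,070 limit, so the insurer pays €432.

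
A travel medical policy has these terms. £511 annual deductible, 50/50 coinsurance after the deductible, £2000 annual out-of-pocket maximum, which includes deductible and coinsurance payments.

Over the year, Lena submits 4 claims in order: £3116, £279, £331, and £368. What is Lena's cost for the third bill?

£47

Claim 1 (£3116): deductible takes £511, £2605 remains; 50% of £2605 = £1302.50. Traveler pays £1813.50; OOP now £1813.50.
Claim 2 (£279): deductible met; 50% of £279 = £139.50. Cost to traveler: £139.50. OOP to date £1953.
Claim 3 (£331): 50% coinsurance on £331 = £165.50. That would push OOP to £2118.50, over the £2000 cap, so traveler pays £2000 − £1953 = £47.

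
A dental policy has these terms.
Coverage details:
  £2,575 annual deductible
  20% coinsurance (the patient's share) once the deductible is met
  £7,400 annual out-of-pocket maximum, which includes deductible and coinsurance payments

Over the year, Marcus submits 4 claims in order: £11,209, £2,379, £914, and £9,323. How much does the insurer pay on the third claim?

Claim 1 (£11,209): £2,575 finishes the deductible; £8,634 goes to coinsurance; 20% of £8,634 = £1,726.80. Cost to patient: £4,301.80. OOP to date £4,301.80. Insurer: £11,209 − £4,301.80 = £6,907.20.
Claim 2 (£2,379): deductible met; 20% of £2,379 = £475.80. Cost to patient: £475.80. OOP to date £4,777.60. Insurer: £2,379 − £475.80 = £1,903.20.
Claim 3 (£914): deductible already satisfied, so patient's share is 20% × £914 = £182.80. Patient pays £182.80; OOP now £4,960.40. Plan pays £914 − £182.80 = £731.20.

£731.20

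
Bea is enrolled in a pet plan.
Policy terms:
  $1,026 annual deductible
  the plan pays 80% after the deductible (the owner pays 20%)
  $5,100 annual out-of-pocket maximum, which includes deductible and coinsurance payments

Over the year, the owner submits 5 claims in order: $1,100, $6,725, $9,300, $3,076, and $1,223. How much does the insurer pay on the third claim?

Claim 1 ($1,100): deductible takes $1,026, $74 remains; 20% of $74 = $14.80. Owner owes $1,040.80 (running OOP $1,040.80). Insurer: $1,100 − $1,040.80 = $59.20.
Claim 2 ($6,725): deductible met; 20% of $6,725 = $1,345. Cost to owner: $1,345. OOP to date $2,385.80. Insurer: $6,725 − $1,345 = $5,380.
Claim 3 ($9,300): deductible already satisfied, so owner's share is 20% × $9,300 = $1,860. Cost to owner: $1,860. OOP to date $4,245.80. Plan pays $9,300 − $1,860 = $7,440.

$7,440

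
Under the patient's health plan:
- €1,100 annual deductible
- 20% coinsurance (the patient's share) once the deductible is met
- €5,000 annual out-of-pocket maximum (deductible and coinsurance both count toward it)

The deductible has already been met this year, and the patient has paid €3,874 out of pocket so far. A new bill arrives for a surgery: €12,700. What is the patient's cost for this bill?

The deductible is already satisfied, so the full bill goes to coinsurance.
Patient's 20% share of €12,700 is €2,540.
Year-to-date out-of-pocket would reach €3,874 + €2,540 = €6,414, above the €5,000 maximum, so the patient pays only €5,000 − €3,874 = €1,126.

€1,126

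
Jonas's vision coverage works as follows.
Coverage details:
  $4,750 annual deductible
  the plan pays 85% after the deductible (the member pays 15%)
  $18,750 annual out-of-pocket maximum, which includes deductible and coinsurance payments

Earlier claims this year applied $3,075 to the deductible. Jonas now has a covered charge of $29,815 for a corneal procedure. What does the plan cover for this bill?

$23,919

Deductible still to meet: $4,750 − $3,075 = $1,675.
After the $1,675 deductible portion, $29,815 − $1,675 = $28,140 is subject to coinsurance.
Member's 15% share of $28,140 is $4,221.
So the member owes $1,675 + $4,221 = $5,896 before any cap.
Cumulative spending $3,075 + $5,896 = $8,971 stays under the $18,750 maximum.
The insurer covers the remainder: $29,815 − $5,896 = $23,919.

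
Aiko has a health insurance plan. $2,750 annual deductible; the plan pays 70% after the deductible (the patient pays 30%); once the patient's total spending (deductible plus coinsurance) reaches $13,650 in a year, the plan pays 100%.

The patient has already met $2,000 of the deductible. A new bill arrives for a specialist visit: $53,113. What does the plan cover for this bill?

Deductible still to meet: $2,750 − $2,000 = $750.
After the $750 deductible portion, $53,113 − $750 = $52,363 is subject to coinsurance.
Patient's 30% share of $52,363 is $15,708.90.
Patient responsibility before any cap: $750 + $15,708.90 = $16,458.90.
Year-to-date out-of-pocket would reach $2,000 + $16,458.90 = $18,458.90, above the $13,650 maximum, so the patient pays only $13,650 − $2,000 = $11,650.
The insurer covers the remainder: $53,113 − $11,650 = $41,463.

$41,463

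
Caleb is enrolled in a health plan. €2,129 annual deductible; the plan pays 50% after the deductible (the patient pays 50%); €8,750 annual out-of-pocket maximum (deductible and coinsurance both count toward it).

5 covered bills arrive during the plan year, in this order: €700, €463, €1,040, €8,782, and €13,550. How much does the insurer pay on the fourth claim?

€4,391

Bill 1, €700: entire amount goes to the deductible. Patient pays €700; OOP now €700. Insurer: €700 − €700 = €0.
Bill 2, €463: all of it applies to the deductible. Patient owes €463 (running OOP €1,163). Plan pays €463 − €463 = €0.
Bill 3, €1,040: deductible takes €966, €74 remains; patient's 50% is €37. Patient pays €1,003; OOP now €2,166. Plan pays €1,040 − €1,003 = €37.
Bill 4, €8,782: deductible met; 50% of €8,782 = €4,391. Patient owes €4,391 (running OOP €6,557). Plan pays €8,782 − €4,391 = €4,391.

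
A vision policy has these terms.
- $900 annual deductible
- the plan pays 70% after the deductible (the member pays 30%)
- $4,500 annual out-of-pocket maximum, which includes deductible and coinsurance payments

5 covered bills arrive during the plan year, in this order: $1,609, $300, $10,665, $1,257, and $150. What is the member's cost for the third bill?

$3,199.50

#1 ($1,609): deductible takes $900, $709 remains; coinsurance $709 × 30% = $212.70. Cost to member: $1,112.70. OOP to date $1,112.70.
#2 ($300): deductible already satisfied, so member's share is 30% × $300 = $90. Member owes $90 (running OOP $1,202.70).
#3 ($10,665): deductible met; 30% of $10,665 = $3,199.50. Member pays $3,199.50; OOP now $4,402.20.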